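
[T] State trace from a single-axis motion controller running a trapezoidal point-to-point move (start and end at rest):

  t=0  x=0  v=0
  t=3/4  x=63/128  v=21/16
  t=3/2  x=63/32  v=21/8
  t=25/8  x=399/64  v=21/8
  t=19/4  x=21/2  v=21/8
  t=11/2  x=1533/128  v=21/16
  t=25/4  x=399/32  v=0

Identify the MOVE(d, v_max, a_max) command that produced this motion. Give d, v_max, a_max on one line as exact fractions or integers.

final state: t=25/4, x=399/32, v=0 → d = 399/32
a_max = (21/16−0)/(3/4−0) = 7/4
max v = 21/8 over t∈[3/2,19/4] → v_max = 21/8
check: 21/8·(3/2+13/4) = 399/32 ✓

d=399/32 v_max=21/8 a_max=7/4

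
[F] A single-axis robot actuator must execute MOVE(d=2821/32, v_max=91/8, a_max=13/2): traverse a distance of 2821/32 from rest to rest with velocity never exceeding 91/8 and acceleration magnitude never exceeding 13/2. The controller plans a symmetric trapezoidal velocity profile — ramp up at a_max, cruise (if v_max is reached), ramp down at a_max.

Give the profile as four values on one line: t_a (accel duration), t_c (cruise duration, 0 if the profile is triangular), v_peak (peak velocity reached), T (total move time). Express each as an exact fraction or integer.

vₘ²/aₘ = (91/8)²/(13/2) = 637/32
2821/32 ≥ 637/32 ⇒ cruise phase
t_a = (91/8)/(13/2) = 7/4; v_peak = 91/8
d_cruise = 2821/32 − 637/32 = 273/4; t_c = (273/4)/(91/8) = 6
T = 2·7/4 + 6 = 19/2

t_a=7/4 t_c=6 v_peak=91/8 T=19/2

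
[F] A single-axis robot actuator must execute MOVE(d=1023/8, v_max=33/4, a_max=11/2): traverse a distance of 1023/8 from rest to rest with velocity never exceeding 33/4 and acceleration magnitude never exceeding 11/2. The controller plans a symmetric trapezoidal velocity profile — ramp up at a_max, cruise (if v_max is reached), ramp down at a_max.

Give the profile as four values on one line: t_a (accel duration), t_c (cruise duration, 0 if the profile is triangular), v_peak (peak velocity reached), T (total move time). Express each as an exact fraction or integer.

vₘ²/aₘ = (33/4)²/(11/2) = 99/8
1023/8 ≥ 99/8 → trapezoidal
t_a = (33/4)/(11/2) = 3/2; v_peak = 33/4
d_cruise = 1023/8 − 99/8 = 231/2; t_c = (231/2)/(33/4) = 14
T = 2·3/2 + 14 = 17

t_a=3/2 t_c=14 v_peak=33/4 T=17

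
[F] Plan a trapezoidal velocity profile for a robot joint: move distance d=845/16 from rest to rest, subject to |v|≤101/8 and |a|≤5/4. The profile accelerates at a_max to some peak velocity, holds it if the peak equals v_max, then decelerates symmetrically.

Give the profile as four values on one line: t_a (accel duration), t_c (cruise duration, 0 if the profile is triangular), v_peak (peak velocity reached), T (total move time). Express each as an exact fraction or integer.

t_a=13/2 t_c=0 v_peak=65/8 T=13

vₘ²/aₘ = (101/8)²/(5/4) = 10201/80
845/16 < 10201/80 so t_c = 0
v_peak = √(845/16·5/4) = √(4225/64) = 65/8
t_a = (65/8)/(5/4) = 13/2; t_c = 0
T = 2·13/2 = 13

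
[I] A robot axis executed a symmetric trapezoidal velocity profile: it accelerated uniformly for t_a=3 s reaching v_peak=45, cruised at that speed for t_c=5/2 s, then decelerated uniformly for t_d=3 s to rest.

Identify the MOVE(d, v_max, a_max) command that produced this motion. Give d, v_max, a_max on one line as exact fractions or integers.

d=495/2 v_max=45 a_max=15

a_max = 45/3 = 15
d_a = ½·45·3 = 135/2; d_c = 45·5/2 = 225/2
d = 2·135/2 + 225/2 = 495/2
t_c = 5/2 > 0 ⇒ limit active, v_max = 45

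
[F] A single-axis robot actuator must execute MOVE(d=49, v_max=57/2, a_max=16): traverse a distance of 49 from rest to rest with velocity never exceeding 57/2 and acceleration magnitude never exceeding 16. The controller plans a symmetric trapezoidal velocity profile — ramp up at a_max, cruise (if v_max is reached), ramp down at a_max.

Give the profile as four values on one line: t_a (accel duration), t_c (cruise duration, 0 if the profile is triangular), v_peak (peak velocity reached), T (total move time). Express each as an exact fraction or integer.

t_a=7/4 t_c=0 v_peak=28 T=7/2

(v_max)²/a_max = (57/2)²/16 = 3249/64
49 < 3249/64 → triangular
v_peak = √(49·16) = √784 = 28
t_a = 28/16 = 7/4; t_c = 0
T = 2·7/4 = 7/2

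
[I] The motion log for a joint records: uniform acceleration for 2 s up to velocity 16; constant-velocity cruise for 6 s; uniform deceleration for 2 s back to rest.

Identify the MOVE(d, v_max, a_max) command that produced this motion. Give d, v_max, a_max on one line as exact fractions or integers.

d=128 v_max=16 a_max=8

a_max = 16/2 = 8
d_a = ½·16·2 = 16; d_c = 16·6 = 96
d = 2·16 + 96 = 128
t_c = 6 > 0 ⇒ limit active, v_max = 16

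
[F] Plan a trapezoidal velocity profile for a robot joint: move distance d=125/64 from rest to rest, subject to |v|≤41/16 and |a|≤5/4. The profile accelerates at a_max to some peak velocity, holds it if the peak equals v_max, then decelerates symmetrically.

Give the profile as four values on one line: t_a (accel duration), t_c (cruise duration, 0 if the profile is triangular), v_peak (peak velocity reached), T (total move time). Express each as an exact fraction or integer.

t_a=5/4 t_c=0 v_peak=25/16 T=5/2

(v_max)²/a_max = (41/16)²/(5/4) = 1681/320
125/64 < 1681/320 ⇒ no cruise
v_peak = √(125/64·5/4) = √(625/256) = 25/16
t_a = (25/16)/(5/4) = 5/4; t_c = 0
T = 2·5/4 = 5/2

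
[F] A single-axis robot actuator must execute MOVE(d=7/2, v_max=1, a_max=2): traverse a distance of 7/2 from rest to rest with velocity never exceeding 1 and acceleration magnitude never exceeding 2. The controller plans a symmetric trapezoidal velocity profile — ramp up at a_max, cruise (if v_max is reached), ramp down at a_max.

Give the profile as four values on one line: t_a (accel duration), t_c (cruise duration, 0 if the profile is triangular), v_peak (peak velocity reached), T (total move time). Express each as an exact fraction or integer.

t_a=1/2 t_c=3 v_peak=1 T=4

vₘ²/aₘ = 1²/2 = 1/2
7/2 ≥ 1/2 so v_max reached
t_a = 1/2; v_peak = 1
d_cruise = 7/2 − 1/2 = 3; t_c = 3/1 = 3
T = 2·1/2 + 3 = 4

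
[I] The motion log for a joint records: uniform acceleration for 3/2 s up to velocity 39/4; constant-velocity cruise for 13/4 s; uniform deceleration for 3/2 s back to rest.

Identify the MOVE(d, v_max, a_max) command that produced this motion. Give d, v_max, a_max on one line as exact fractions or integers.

d=741/16 v_max=39/4 a_max=13/2

a_max = (39/4)/(3/2) = 13/2
d_a = ½·39/4·3/2 = 117/16; d_c = 39/4·13/4 = 507/16
d = 2·117/16 + 507/16 = 741/16
t_c = 13/4 > 0 so v_max = 39/4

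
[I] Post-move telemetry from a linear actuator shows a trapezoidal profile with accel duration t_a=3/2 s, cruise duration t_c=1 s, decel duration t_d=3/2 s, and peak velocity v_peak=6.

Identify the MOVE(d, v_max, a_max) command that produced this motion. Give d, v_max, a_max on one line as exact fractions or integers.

a_max = 6/(3/2) = 4
d_a = ½·6·3/2 = 9/2; d_c = 6·1 = 6
d = 2·9/2 + 6 = 15
t_c = 1 > 0 → v_max = v_peak = 6

d=15 v_max=6 a_max=4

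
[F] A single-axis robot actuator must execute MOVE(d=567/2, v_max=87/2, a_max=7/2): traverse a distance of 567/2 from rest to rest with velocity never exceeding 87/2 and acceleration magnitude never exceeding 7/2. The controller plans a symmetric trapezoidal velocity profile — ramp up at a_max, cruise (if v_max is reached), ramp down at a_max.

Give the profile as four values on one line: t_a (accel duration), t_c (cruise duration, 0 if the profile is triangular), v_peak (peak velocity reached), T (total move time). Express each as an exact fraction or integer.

(v_max)²/a_max = (87/2)²/(7/2) = 7569/14
567/2 < 7569/14 ⇒ no cruise
v_peak = √(567/2·7/2) = √(3969/4) = 63/2
t_a = (63/2)/(7/2) = 9; t_c = 0
T = 2·9 = 18

t_a=9 t_c=0 v_peak=63/2 T=18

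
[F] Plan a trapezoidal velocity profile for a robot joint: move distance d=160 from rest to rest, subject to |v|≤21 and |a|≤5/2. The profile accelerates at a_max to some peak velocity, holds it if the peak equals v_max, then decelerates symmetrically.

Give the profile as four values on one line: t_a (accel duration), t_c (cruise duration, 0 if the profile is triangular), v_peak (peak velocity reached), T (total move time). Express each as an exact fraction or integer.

t_a=8 t_c=0 v_peak=20 T=16

vₘ²/aₘ = 21²/(5/2) = 882/5
160 < 882/5 ⇒ no cruise
v_peak = √(160·5/2) = √400 = 20
t_a = 20/(5/2) = 8; t_c = 0
T = 2·8 = 16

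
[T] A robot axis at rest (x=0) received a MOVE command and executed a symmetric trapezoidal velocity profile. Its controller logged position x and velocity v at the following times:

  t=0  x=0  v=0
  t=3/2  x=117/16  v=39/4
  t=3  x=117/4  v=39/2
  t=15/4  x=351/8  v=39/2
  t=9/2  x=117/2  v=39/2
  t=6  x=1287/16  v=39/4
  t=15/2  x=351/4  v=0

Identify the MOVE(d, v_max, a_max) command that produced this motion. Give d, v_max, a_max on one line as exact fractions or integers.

d=351/4 v_max=39/2 a_max=13/2

final state: t=15/2, x=351/4, v=0 → d = 351/4
a_max = (39/4−0)/(3/2−0) = 13/2
max v = 39/2 over t∈[3,9/2] → v_max = 39/2
check: 39/2·(3+3/2) = 351/4 ✓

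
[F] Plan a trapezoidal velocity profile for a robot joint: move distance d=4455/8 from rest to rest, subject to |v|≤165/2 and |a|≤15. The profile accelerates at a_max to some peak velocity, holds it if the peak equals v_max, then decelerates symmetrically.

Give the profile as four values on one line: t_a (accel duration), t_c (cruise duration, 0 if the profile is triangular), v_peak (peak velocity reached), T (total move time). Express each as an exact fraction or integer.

v_max²/a_max = (165/2)²/15 = 1815/4
4455/8 ≥ 1815/4 so v_max reached
t_a = (165/2)/15 = 11/2; v_peak = 165/2
d_cruise = 4455/8 − 1815/4 = 825/8; t_c = (825/8)/(165/2) = 5/4
T = 2·11/2 + 5/4 = 49/4

t_a=11/2 t_c=5/4 v_peak=165/2 T=49/4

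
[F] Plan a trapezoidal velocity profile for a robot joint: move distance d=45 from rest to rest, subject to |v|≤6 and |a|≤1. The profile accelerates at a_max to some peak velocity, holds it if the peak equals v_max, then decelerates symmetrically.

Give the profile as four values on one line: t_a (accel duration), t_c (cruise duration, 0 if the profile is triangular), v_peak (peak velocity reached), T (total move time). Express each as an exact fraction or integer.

(v_max)²/a_max = 6²/1 = 36
45 ≥ 36 ⇒ cruise phase
t_a = 6/1 = 6; v_peak = 6
d_cruise = 45 − 36 = 9; t_c = 9/6 = 3/2
T = 2·6 + 3/2 = 27/2

t_a=6 t_c=3/2 v_peak=6 T=27/2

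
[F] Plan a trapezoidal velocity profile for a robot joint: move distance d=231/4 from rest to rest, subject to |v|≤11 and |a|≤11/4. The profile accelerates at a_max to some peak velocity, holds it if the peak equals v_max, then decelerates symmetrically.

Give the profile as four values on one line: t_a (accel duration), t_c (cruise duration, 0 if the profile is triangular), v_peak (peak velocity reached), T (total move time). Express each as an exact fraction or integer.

t_a=4 t_c=5/4 v_peak=11 T=37/4

vₘ²/aₘ = 11²/(11/4) = 44
231/4 ≥ 44 so v_max reached
t_a = 11/(11/4) = 4; v_peak = 11
d_cruise = 231/4 − 44 = 55/4; t_c = (55/4)/11 = 5/4
T = 2·4 + 5/4 = 37/4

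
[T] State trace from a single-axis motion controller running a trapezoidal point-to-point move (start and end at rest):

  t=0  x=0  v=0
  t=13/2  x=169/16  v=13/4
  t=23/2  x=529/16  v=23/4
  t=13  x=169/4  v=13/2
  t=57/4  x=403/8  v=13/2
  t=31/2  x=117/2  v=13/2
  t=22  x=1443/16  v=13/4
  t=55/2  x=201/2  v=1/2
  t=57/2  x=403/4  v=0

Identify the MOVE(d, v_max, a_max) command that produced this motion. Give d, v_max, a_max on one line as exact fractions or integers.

final state: t=57/2, x=403/4, v=0 → d = 403/4
a_max = (13/4−0)/(13/2−0) = 1/2
max v = 13/2 over t∈[13,31/2] → v_max = 13/2
check: 13/2·(13+5/2) = 403/4 ✓

d=403/4 v_max=13/2 a_max=1/2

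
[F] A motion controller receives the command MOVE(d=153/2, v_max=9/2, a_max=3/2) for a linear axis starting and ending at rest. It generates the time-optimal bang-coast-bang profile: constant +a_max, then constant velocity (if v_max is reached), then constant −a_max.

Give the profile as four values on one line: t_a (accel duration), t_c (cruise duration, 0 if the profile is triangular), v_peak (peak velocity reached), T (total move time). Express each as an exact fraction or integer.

t_a=3 t_c=14 v_peak=9/2 T=20

(v_max)²/a_max = (9/2)²/(3/2) = 27/2
153/2 ≥ 27/2 → trapezoidal
t_a = (9/2)/(3/2) = 3; v_peak = 9/2
d_cruise = 153/2 − 27/2 = 63; t_c = 63/(9/2) = 14
T = 2·3 + 14 = 20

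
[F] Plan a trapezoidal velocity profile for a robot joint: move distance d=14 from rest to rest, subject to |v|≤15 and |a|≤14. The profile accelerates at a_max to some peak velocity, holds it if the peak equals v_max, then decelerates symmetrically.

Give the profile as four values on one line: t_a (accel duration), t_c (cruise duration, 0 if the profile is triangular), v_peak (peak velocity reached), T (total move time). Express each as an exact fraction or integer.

v_max²/a_max = 15²/14 = 225/14
14 < 225/14 ⇒ no cruise
v_peak = √(14·14) = √196 = 14
t_a = 14/14 = 1; t_c = 0
T = 2·1 = 2

t_a=1 t_c=0 v_peak=14 T=2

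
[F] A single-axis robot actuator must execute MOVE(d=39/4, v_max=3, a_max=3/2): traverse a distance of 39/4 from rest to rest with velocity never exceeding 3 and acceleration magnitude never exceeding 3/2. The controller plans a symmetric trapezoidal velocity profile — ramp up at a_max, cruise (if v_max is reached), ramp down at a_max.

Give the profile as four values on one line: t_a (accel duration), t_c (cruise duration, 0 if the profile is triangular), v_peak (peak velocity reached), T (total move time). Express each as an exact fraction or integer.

t_a=2 t_c=5/4 v_peak=3 T=21/4

v_max²/a_max = 3²/(3/2) = 6
39/4 ≥ 6 → trapezoidal
t_a = 3/(3/2) = 2; v_peak = 3
d_cruise = 39/4 − 6 = 15/4; t_c = (15/4)/3 = 5/4
T = 2·2 + 5/4 = 21/4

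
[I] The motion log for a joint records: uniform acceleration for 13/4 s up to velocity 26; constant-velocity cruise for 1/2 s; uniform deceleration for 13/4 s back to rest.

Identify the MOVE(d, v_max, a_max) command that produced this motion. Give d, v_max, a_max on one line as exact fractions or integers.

a_max = 26/(13/4) = 8
d_a = ½·26·13/4 = 169/4; d_c = 26·1/2 = 13
d = 2·169/4 + 13 = 195/2
t_c = 1/2 > 0 → v_max = v_peak = 26

d=195/2 v_max=26 a_max=8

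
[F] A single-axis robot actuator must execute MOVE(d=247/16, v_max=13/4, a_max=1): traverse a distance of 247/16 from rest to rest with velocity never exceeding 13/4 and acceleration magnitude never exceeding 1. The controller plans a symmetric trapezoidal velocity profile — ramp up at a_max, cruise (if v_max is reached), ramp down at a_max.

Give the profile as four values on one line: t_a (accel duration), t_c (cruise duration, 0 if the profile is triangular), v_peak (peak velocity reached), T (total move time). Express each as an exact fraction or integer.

v_max²/a_max = (13/4)²/1 = 169/16
247/16 ≥ 169/16 so v_max reached
t_a = (13/4)/1 = 13/4; v_peak = 13/4
d_cruise = 247/16 − 169/16 = 39/8; t_c = (39/8)/(13/4) = 3/2
T = 2·13/4 + 3/2 = 8

t_a=13/4 t_c=3/2 v_peak=13/4 T=8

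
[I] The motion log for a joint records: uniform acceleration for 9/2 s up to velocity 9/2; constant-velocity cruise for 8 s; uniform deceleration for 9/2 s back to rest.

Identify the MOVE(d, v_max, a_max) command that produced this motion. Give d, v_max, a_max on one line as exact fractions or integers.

a_max = (9/2)/(9/2) = 1
d_a = ½·9/2·9/2 = 81/8; d_c = 9/2·8 = 36
d = 2·81/8 + 36 = 225/4
t_c = 8 > 0 ⇒ limit active, v_max = 9/2

d=225/4 v_max=9/2 a_max=1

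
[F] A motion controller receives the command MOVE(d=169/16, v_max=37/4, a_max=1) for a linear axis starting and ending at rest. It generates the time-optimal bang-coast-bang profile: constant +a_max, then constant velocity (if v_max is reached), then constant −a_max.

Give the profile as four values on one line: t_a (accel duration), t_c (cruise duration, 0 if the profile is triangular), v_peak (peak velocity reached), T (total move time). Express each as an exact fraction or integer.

t_a=13/4 t_c=0 v_peak=13/4 T=13/2

vₘ²/aₘ = (37/4)²/1 = 1369/16
169/16 < 1369/16 → triangular
v_peak = √(169/16·1) = √(169/16) = 13/4
t_a = (13/4)/1 = 13/4; t_c = 0
T = 2·13/4 = 13/2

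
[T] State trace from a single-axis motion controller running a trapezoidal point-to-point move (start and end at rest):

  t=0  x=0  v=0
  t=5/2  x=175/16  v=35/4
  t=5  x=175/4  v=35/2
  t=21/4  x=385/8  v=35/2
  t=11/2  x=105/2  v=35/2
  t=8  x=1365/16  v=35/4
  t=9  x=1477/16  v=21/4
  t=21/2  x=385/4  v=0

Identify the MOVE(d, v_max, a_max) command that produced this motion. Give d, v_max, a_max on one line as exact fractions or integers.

final state: t=21/2, x=385/4, v=0 → d = 385/4
a_max = (35/4−0)/(5/2−0) = 7/2
max v = 35/2 over t∈[5,11/2] → v_max = 35/2
check: 35/2·(5+1/2) = 385/4 ✓

d=385/4 v_max=35/2 a_max=7/2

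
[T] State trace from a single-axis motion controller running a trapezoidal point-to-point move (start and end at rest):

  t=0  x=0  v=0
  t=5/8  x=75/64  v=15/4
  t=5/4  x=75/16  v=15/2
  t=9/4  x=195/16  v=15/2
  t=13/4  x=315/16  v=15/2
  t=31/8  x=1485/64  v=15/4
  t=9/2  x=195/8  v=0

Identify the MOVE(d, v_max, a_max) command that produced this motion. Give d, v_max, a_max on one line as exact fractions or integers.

d=195/8 v_max=15/2 a_max=6

final state: t=9/2, x=195/8, v=0 → d = 195/8
a_max = (15/4−0)/(5/8−0) = 6
max v = 15/2 over t∈[5/4,13/4] → v_max = 15/2
check: 15/2·(5/4+2) = 195/8 ✓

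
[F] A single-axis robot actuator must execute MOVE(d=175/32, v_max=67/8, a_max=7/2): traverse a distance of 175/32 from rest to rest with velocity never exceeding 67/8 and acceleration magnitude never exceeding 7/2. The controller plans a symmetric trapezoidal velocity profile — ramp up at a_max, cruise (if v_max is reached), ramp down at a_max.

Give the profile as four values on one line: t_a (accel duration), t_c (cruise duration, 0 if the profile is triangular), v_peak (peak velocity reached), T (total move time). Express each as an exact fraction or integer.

(v_max)²/a_max = (67/8)²/(7/2) = 4489/224
175/32 < 4489/224 ⇒ no cruise
v_peak = √(175/32·7/2) = √(1225/64) = 35/8
t_a = (35/8)/(7/2) = 5/4; t_c = 0
T = 2·5/4 = 5/2

t_a=5/4 t_c=0 v_peak=35/8 T=5/2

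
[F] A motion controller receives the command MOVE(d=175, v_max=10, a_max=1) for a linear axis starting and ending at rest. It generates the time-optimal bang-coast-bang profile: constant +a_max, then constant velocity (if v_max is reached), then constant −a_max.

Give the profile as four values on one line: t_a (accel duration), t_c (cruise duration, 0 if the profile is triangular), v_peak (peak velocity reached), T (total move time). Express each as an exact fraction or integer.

t_a=10 t_c=15/2 v_peak=10 T=55/2

(v_max)²/a_max = 10²/1 = 100
175 ≥ 100 ⇒ cruise phase
t_a = 10/1 = 10; v_peak = 10
d_cruise = 175 − 100 = 75; t_c = 75/10 = 15/2
T = 2·10 + 15/2 = 55/2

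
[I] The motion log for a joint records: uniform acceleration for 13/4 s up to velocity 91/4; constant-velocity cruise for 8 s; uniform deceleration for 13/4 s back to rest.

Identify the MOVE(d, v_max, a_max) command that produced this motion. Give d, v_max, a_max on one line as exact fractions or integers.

d=4095/16 v_max=91/4 a_max=7

a_max = (91/4)/(13/4) = 7
d_a = ½·91/4·13/4 = 1183/32; d_c = 91/4·8 = 182
d = 2·1183/32 + 182 = 4095/16
t_c = 8 > 0 → v_max = v_peak = 91/4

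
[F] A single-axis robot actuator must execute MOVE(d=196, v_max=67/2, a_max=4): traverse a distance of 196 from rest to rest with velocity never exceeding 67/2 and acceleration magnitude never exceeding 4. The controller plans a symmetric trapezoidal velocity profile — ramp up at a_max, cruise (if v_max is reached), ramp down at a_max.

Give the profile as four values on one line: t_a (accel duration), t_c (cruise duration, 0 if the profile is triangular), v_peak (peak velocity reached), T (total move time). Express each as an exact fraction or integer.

(v_max)²/a_max = (67/2)²/4 = 4489/16
196 < 4489/16 → triangular
v_peak = √(196·4) = √784 = 28
t_a = 28/4 = 7; t_c = 0
T = 2·7 = 14

t_a=7 t_c=0 v_peak=28 T=14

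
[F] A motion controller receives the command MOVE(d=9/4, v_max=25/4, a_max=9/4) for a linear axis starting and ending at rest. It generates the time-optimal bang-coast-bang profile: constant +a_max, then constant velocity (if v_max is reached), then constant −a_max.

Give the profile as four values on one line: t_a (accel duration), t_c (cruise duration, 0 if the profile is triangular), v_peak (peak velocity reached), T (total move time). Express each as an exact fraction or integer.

t_a=1 t_c=0 v_peak=9/4 T=2

(v_max)²/a_max = (25/4)²/(9/4) = 625/36
9/4 < 625/36 so t_c = 0
v_peak = √(9/4·9/4) = √(81/16) = 9/4
t_a = (9/4)/(9/4) = 1; t_c = 0
T = 2·1 = 2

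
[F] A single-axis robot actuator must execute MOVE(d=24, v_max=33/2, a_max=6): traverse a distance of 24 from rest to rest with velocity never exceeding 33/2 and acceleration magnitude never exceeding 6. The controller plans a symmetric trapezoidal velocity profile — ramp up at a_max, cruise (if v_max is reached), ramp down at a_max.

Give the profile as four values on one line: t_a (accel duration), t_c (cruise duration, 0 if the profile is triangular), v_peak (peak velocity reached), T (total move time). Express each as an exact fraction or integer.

vₘ²/aₘ = (33/2)²/6 = 363/8
24 < 363/8 → triangular
v_peak = √(24·6) = √144 = 12
t_a = 12/6 = 2; t_c = 0
T = 2·2 = 4

t_a=2 t_c=0 v_peak=12 T=4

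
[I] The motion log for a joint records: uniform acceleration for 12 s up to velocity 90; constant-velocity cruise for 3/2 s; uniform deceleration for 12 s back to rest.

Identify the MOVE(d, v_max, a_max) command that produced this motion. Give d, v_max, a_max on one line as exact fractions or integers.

a_max = 90/12 = 15/2
d_a = ½·90·12 = 540; d_c = 90·3/2 = 135
d = 2·540 + 135 = 1215
t_c = 3/2 > 0 → v_max = v_peak = 90

d=1215 v_max=90 a_max=15/2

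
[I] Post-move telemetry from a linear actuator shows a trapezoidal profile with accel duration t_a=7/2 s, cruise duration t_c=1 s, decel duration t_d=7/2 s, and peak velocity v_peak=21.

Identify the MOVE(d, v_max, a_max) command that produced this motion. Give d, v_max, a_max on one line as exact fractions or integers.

a_max = 21/(7/2) = 6
d_a = ½·21·7/2 = 147/4; d_c = 21·1 = 21
d = 2·147/4 + 21 = 189/2
t_c = 1 > 0 so v_max = 21

d=189/2 v_max=21 a_max=6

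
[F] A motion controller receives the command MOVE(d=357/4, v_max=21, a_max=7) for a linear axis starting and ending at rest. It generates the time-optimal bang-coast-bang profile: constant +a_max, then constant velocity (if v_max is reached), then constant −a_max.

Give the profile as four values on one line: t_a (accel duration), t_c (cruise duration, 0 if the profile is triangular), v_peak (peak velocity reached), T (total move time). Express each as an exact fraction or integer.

vₘ²/aₘ = 21²/7 = 63
357/4 ≥ 63 so v_max reached
t_a = 21/7 = 3; v_peak = 21
d_cruise = 357/4 − 63 = 105/4; t_c = (105/4)/21 = 5/4
T = 2·3 + 5/4 = 29/4

t_a=3 t_c=5/4 v_peak=21 T=29/4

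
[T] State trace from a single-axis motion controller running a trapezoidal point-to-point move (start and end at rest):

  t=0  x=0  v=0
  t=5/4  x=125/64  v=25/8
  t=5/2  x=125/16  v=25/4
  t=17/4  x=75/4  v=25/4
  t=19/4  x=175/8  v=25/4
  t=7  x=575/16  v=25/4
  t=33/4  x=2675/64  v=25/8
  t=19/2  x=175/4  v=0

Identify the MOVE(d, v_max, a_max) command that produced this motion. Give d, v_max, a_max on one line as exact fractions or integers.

final state: t=19/2, x=175/4, v=0 → d = 175/4
a_max = (25/8−0)/(5/4−0) = 5/2
max v = 25/4 over t∈[5/2,7] → v_max = 25/4
check: 25/4·(5/2+9/2) = 175/4 ✓

d=175/4 v_max=25/4 a_max=5/2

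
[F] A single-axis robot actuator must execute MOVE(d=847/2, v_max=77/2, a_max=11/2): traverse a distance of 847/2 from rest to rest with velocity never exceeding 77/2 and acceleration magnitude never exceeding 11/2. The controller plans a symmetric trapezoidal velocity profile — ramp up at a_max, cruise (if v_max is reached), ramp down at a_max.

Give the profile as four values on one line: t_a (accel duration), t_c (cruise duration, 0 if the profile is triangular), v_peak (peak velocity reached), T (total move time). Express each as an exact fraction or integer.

t_a=7 t_c=4 v_peak=77/2 T=18

v_max²/a_max = (77/2)²/(11/2) = 539/2
847/2 ≥ 539/2 ⇒ cruise phase
t_a = (77/2)/(11/2) = 7; v_peak = 77/2
d_cruise = 847/2 − 539/2 = 154; t_c = 154/(77/2) = 4
T = 2·7 + 4 = 18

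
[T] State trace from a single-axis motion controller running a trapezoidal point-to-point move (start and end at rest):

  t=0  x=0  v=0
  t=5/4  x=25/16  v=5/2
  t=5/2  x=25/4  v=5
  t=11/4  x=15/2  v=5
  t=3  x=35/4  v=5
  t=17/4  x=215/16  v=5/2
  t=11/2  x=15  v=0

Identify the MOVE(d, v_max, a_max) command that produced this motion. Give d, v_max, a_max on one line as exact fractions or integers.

final state: t=11/2, x=15, v=0 → d = 15
a_max = (5/2−0)/(5/4−0) = 2
max v = 5 over t∈[5/2,3] → v_max = 5
check: 5·(5/2+1/2) = 15 ✓

d=15 v_max=5 a_max=2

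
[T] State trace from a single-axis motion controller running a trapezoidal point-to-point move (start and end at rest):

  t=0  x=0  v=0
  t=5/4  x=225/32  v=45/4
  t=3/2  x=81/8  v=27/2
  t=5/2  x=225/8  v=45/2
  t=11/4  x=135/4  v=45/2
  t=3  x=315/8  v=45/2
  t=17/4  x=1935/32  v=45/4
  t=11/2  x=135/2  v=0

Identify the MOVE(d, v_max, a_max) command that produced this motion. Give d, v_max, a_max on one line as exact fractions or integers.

final state: t=11/2, x=135/2, v=0 → d = 135/2
a_max = (45/4−0)/(5/4−0) = 9
max v = 45/2 over t∈[5/2,3] → v_max = 45/2
check: 45/2·(5/2+1/2) = 135/2 ✓

d=135/2 v_max=45/2 a_max=9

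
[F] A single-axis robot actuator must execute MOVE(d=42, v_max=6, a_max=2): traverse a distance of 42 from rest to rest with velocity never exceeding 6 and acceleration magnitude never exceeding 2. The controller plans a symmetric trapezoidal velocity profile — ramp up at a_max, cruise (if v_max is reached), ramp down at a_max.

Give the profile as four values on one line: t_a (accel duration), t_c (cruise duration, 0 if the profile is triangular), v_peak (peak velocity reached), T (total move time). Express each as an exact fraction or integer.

(v_max)²/a_max = 6²/2 = 18
42 ≥ 18 so v_max reached
t_a = 6/2 = 3; v_peak = 6
d_cruise = 42 − 18 = 24; t_c = 24/6 = 4
T = 2·3 + 4 = 10

t_a=3 t_c=4 v_peak=6 T=10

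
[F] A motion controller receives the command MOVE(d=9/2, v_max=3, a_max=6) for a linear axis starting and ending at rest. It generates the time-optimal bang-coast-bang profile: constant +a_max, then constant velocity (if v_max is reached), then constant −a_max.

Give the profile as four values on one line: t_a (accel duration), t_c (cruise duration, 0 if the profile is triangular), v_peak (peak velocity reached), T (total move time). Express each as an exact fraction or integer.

v_max²/a_max = 3²/6 = 3/2
9/2 ≥ 3/2 ⇒ cruise phase
t_a = 3/6 = 1/2; v_peak = 3
d_cruise = 9/2 − 3/2 = 3; t_c = 3/3 = 1
T = 2·1/2 + 1 = 2

t_a=1/2 t_c=1 v_peak=3 T=2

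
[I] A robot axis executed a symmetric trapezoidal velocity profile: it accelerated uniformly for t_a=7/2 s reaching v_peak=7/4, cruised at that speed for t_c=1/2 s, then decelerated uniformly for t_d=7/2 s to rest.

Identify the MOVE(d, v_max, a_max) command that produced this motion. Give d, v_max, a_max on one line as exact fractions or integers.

a_max = (7/4)/(7/2) = 1/2
d_a = ½·7/4·7/2 = 49/16; d_c = 7/4·1/2 = 7/8
d = 2·49/16 + 7/8 = 7
t_c = 1/2 > 0 → v_max = v_peak = 7/4

d=7 v_max=7/4 a_max=1/2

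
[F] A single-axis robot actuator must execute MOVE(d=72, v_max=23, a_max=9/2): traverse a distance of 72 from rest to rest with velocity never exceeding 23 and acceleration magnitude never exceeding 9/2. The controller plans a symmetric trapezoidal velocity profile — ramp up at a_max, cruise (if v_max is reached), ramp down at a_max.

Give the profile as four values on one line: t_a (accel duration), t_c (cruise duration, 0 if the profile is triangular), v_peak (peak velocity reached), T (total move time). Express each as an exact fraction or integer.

vₘ²/aₘ = 23²/(9/2) = 1058/9
72 < 1058/9 ⇒ no cruise
v_peak = √(72·9/2) = √324 = 18
t_a = 18/(9/2) = 4; t_c = 0
T = 2·4 = 8

t_a=4 t_c=0 v_peak=18 T=8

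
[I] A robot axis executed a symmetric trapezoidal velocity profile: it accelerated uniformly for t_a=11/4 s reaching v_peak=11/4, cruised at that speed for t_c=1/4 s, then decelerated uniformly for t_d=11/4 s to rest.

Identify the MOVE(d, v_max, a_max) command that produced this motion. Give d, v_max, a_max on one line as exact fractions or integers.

d=33/4 v_max=11/4 a_max=1

a_max = (11/4)/(11/4) = 1
d_a = ½·11/4·11/4 = 121/32; d_c = 11/4·1/4 = 11/16
d = 2·121/32 + 11/16 = 33/4
t_c = 1/4 > 0 → v_max = v_peak = 11/4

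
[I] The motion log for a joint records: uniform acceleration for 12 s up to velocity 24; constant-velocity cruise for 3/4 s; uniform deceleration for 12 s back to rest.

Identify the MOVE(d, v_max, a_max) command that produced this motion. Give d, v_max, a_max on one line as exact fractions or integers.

a_max = 24/12 = 2
d_a = ½·24·12 = 144; d_c = 24·3/4 = 18
d = 2·144 + 18 = 306
t_c = 3/4 > 0 ⇒ limit active, v_max = 24

d=306 v_max=24 a_max=2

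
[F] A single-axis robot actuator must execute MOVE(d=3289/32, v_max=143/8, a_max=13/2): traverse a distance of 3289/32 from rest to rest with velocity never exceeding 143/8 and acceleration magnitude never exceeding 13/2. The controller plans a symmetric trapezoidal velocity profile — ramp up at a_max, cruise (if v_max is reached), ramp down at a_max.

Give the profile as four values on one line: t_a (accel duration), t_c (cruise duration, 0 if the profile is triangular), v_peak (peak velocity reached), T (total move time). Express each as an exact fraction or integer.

v_max²/a_max = (143/8)²/(13/2) = 1573/32
3289/32 ≥ 1573/32 ⇒ cruise phase
t_a = (143/8)/(13/2) = 11/4; v_peak = 143/8
d_cruise = 3289/32 − 1573/32 = 429/8; t_c = (429/8)/(143/8) = 3
T = 2·11/4 + 3 = 17/2

t_a=11/4 t_c=3 v_peak=143/8 T=17/2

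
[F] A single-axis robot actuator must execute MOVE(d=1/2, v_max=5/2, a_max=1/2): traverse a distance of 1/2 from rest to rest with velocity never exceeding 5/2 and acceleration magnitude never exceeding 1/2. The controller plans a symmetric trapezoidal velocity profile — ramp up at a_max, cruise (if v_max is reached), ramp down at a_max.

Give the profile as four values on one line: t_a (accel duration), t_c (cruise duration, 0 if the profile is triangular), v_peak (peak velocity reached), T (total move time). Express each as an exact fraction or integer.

t_a=1 t_c=0 v_peak=1/2 T=2

(v_max)²/a_max = (5/2)²/(1/2) = 25/2
1/2 < 25/2 → triangular
v_peak = √(1/2·1/2) = √(1/4) = 1/2
t_a = (1/2)/(1/2) = 1; t_c = 0
T = 2·1 = 2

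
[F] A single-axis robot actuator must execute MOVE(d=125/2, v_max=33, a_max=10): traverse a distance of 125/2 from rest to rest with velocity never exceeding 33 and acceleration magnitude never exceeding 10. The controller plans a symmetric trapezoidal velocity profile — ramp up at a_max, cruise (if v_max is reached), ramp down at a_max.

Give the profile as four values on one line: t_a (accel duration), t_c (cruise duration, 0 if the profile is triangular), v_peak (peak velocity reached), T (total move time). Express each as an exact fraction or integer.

v_max²/a_max = 33²/10 = 1089/10
125/2 < 1089/10 ⇒ no cruise
v_peak = √(125/2·10) = √625 = 25
t_a = 25/10 = 5/2; t_c = 0
T = 2·5/2 = 5

t_a=5/2 t_c=0 v_peak=25 T=5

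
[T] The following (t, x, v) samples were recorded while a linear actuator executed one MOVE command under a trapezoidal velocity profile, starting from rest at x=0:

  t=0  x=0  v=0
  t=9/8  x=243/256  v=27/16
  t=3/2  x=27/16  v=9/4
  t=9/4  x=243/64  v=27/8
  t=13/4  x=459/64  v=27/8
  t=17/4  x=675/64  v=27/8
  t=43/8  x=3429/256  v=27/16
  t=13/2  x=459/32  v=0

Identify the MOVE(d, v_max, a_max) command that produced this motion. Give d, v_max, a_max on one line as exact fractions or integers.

final state: t=13/2, x=459/32, v=0 → d = 459/32
a_max = (27/16−0)/(9/8−0) = 3/2
max v = 27/8 over t∈[9/4,17/4] → v_max = 27/8
check: 27/8·(9/4+2) = 459/32 ✓

d=459/32 v_max=27/8 a_max=3/2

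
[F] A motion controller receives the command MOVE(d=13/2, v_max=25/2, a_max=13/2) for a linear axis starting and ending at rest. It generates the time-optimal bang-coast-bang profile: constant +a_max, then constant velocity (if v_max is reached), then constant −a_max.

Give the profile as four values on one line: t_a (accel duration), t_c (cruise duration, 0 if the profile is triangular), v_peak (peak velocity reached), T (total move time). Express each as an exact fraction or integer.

vₘ²/aₘ = (25/2)²/(13/2) = 625/26
13/2 < 625/26 → triangular
v_peak = √(13/2·13/2) = √(169/4) = 13/2
t_a = (13/2)/(13/2) = 1; t_c = 0
T = 2·1 = 2

t_a=1 t_c=0 v_peak=13/2 T=2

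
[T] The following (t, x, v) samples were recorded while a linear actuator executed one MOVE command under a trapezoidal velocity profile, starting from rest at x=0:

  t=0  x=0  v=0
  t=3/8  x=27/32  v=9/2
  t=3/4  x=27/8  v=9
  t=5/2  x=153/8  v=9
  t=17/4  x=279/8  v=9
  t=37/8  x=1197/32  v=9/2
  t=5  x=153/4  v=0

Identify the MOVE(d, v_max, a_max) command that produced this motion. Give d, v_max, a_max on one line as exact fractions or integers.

final state: t=5, x=153/4, v=0 → d = 153/4
a_max = (9/2−0)/(3/8−0) = 12
max v = 9 over t∈[3/4,17/4] → v_max = 9
check: 9·(3/4+7/2) = 153/4 ✓

d=153/4 v_max=9 a_max=12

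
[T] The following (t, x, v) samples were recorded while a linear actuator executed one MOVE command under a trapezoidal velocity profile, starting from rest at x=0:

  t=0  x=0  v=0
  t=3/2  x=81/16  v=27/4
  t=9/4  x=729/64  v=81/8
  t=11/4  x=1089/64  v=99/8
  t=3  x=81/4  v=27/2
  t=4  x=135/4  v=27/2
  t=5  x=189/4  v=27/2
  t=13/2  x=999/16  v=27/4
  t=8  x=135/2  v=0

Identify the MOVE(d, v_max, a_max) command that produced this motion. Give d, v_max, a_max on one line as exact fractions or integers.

final state: t=8, x=135/2, v=0 → d = 135/2
a_max = (27/4−0)/(3/2−0) = 9/2
max v = 27/2 over t∈[3,5] → v_max = 27/2
check: 27/2·(3+2) = 135/2 ✓

d=135/2 v_max=27/2 a_max=9/2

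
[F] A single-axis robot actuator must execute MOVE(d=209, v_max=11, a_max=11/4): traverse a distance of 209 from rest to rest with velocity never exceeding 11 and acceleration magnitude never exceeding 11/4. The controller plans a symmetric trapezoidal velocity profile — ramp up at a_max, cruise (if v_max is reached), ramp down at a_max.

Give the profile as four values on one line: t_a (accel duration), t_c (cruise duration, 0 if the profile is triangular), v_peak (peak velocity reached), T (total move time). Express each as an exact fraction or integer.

v_max²/a_max = 11²/(11/4) = 44
209 ≥ 44 → trapezoidal
t_a = 11/(11/4) = 4; v_peak = 11
d_cruise = 209 − 44 = 165; t_c = 165/11 = 15
T = 2·4 + 15 = 23

t_a=4 t_c=15 v_peak=11 T=23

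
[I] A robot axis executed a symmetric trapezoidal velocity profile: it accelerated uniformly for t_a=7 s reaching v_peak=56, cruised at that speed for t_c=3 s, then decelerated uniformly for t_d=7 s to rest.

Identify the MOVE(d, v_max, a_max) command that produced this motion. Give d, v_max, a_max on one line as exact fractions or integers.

a_max = 56/7 = 8
d_a = ½·56·7 = 196; d_c = 56·3 = 168
d = 2·196 + 168 = 560
t_c = 3 > 0 so v_max = 56

d=560 v_max=56 a_max=8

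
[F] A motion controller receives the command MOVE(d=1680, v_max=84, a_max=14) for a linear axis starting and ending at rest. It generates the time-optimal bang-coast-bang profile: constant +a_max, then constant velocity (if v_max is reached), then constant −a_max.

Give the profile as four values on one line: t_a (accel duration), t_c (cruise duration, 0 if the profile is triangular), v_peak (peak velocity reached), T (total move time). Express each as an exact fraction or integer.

v_max²/a_max = 84²/14 = 504
1680 ≥ 504 → trapezoidal
t_a = 84/14 = 6; v_peak = 84
d_cruise = 1680 − 504 = 1176; t_c = 1176/84 = 14
T = 2·6 + 14 = 26

t_a=6 t_c=14 v_peak=84 T=26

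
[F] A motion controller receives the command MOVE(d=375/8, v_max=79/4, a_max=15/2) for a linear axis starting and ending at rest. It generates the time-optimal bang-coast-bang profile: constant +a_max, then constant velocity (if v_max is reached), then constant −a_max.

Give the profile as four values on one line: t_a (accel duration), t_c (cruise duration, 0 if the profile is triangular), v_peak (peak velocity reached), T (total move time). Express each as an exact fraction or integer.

t_a=5/2 t_c=0 v_peak=75/4 T=5

vₘ²/aₘ = (79/4)²/(15/2) = 6241/120
375/8 < 6241/120 so t_c = 0
v_peak = √(375/8·15/2) = √(5625/16) = 75/4
t_a = (75/4)/(15/2) = 5/2; t_c = 0
T = 2·5/2 = 5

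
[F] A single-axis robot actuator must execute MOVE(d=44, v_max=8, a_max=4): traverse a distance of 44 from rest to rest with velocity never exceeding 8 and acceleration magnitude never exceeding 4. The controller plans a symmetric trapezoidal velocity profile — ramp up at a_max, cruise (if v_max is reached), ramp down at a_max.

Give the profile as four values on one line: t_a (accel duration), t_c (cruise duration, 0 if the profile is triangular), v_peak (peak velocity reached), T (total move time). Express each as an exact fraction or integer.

t_a=2 t_c=7/2 v_peak=8 T=15/2

vₘ²/aₘ = 8²/4 = 16
44 ≥ 16 ⇒ cruise phase
t_a = 8/4 = 2; v_peak = 8
d_cruise = 44 − 16 = 28; t_c = 28/8 = 7/2
T = 2·2 + 7/2 = 15/2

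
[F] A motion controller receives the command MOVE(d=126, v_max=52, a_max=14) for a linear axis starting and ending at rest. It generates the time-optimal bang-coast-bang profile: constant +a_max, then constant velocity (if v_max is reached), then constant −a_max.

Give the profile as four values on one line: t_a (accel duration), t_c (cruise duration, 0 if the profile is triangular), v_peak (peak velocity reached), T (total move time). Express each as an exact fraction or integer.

t_a=3 t_c=0 v_peak=42 T=6

vₘ²/aₘ = 52²/14 = 1352/7
126 < 1352/7 so t_c = 0
v_peak = √(126·14) = √1764 = 42
t_a = 42/14 = 3; t_c = 0
T = 2·3 = 6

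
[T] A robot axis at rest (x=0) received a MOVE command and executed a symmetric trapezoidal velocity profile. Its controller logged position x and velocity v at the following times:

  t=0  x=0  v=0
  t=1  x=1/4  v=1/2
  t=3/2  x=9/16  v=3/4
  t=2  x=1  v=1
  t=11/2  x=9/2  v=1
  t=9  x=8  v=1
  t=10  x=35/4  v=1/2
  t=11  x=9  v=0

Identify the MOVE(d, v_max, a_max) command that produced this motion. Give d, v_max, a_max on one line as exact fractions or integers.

final state: t=11, x=9, v=0 → d = 9
a_max = (1/2−0)/(1−0) = 1/2
max v = 1 over t∈[2,9] → v_max = 1
check: 1·(2+7) = 9 ✓

d=9 v_max=1 a_max=1/2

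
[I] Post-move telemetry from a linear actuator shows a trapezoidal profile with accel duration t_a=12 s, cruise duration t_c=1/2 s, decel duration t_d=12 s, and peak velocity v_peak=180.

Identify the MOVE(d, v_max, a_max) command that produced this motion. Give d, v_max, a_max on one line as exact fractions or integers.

d=2250 v_max=180 a_max=15

a_max = 180/12 = 15
d_a = ½·180·12 = 1080; d_c = 180·1/2 = 90
d = 2·1080 + 90 = 2250
t_c = 1/2 > 0 so v_max = 180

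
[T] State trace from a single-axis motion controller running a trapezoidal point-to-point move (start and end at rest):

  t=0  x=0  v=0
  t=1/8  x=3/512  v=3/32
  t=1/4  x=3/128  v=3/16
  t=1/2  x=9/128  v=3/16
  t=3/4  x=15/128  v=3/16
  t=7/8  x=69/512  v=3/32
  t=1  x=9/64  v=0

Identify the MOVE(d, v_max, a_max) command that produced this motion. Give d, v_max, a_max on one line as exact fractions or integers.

d=9/64 v_max=3/16 a_max=3/4

final state: t=1, x=9/64, v=0 → d = 9/64
a_max = (3/32−0)/(1/8−0) = 3/4
max v = 3/16 over t∈[1/4,3/4] → v_max = 3/16
check: 3/16·(1/4+1/2) = 9/64 ✓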